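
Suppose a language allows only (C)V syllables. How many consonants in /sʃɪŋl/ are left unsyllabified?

Syllabifying with onset maximization leaves /s/, /ŋ/, /l/ stranded (no codas are permitted; onsets are limited to one consonant).

3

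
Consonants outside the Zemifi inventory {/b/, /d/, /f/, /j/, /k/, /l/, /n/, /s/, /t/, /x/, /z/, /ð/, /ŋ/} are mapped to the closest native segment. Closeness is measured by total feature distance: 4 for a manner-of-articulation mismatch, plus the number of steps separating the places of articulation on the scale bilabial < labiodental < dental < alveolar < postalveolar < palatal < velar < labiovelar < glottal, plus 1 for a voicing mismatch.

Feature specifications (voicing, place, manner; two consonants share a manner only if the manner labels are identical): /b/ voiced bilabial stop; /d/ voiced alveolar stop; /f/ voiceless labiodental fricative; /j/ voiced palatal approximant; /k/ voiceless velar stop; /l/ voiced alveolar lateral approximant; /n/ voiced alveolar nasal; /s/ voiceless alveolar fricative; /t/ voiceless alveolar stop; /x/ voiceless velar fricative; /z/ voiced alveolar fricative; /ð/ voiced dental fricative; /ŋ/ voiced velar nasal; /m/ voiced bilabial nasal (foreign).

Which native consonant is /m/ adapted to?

/n/ is closest: same manner (nasal), place distance 3 (bilabial→alveolar), same voicing; total 3. Next closest is /b/ at distance 4.

n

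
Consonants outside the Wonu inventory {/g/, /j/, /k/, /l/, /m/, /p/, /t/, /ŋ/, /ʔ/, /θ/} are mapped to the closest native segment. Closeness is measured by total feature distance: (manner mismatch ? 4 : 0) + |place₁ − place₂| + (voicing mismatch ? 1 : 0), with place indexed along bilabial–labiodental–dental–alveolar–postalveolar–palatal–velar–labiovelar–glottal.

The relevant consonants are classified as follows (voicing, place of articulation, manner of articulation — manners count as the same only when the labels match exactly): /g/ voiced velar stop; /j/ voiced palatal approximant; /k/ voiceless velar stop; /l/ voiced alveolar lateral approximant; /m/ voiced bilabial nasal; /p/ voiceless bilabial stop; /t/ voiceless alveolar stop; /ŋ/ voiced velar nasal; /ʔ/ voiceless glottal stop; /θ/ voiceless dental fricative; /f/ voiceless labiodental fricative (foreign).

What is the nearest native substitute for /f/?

/θ/ is closest: same manner (fricative), place distance 1 (labiodental→dental), same voicing; total 1. Next closest is /p/ at distance 5.

θ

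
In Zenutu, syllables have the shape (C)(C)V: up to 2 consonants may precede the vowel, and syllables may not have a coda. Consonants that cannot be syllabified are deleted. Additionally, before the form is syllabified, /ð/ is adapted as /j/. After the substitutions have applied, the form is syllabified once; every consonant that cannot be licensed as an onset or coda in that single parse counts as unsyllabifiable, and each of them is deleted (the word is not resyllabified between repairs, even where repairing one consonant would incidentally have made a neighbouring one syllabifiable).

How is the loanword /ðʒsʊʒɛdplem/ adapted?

ʒsʊʒɛple

Substitution: /ð/ → /j/, giving /jʒsʊʒɛdplem/.
Syllabifying with onset maximization leaves /j/, /d/, /m/ stranded (no codas are permitted; onsets may contain at most 2 consonants).
Deleting the stranded consonants removes /j/, /d/, /m/.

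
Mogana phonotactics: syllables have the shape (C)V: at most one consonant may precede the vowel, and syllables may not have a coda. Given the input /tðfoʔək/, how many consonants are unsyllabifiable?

Under (C)V, the unsyllabifiable consonants are /t/, /ð/, /k/ (no codas are permitted; onsets are limited to one consonant).

3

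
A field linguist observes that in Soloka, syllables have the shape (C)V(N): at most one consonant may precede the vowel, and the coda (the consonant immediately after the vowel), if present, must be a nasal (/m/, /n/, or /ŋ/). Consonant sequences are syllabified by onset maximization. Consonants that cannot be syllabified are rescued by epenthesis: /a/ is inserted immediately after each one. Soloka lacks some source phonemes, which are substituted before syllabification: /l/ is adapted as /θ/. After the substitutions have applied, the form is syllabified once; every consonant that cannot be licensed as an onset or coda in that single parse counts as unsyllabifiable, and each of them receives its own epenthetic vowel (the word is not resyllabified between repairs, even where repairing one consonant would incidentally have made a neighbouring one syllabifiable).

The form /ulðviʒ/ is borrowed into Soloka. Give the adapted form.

uθaðaviʒa

Substitution: /l/ → /θ/, giving /uθðviʒ/.
Syllabifying with onset maximization leaves /θ/, /ð/, /ʒ/ stranded (only a nasal (/m/, /n/, or /ŋ/) is licensed in coda position; onsets are limited to one consonant).
Each unlicensed consonant becomes the onset of a new syllable: /θ/ → /θa/, /ð/ → /ða/, /ʒ/ → /ʒa/.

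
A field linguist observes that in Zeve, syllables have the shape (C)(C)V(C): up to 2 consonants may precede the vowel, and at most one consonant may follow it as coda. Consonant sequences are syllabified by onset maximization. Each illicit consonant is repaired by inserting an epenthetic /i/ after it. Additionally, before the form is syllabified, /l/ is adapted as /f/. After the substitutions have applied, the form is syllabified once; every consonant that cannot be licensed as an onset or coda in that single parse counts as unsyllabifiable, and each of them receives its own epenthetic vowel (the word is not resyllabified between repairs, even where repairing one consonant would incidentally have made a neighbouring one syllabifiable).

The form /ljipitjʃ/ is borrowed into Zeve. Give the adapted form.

fjipitjiʃi

Substitution: /l/ → /f/, giving /fjipitjʃ/.
Under (C)(C)V(C), the unsyllabifiable consonants are /j/, /ʃ/ (at most one coda consonant is licensed; onsets may contain at most 2 consonants).
Epenthesis after each stranded consonant: /j/ → /ji/, /ʃ/ → /ʃi/.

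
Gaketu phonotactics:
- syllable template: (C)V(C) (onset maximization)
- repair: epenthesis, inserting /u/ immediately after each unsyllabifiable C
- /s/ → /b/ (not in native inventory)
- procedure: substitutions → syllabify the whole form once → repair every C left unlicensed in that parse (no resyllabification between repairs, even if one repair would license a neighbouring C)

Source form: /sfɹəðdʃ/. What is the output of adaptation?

Substitution: /s/ → /b/, giving /bfɹəðdʃ/.
Syllabifying with onset maximization leaves /b/, /f/, /d/, /ʃ/ stranded (at most one coda consonant is licensed; onsets are limited to one consonant).
Each unlicensed consonant becomes the onset of a new syllable: /b/ → /bu/, /f/ → /fu/, /d/ → /du/, /ʃ/ → /ʃu/.

bufuɹəðduʃu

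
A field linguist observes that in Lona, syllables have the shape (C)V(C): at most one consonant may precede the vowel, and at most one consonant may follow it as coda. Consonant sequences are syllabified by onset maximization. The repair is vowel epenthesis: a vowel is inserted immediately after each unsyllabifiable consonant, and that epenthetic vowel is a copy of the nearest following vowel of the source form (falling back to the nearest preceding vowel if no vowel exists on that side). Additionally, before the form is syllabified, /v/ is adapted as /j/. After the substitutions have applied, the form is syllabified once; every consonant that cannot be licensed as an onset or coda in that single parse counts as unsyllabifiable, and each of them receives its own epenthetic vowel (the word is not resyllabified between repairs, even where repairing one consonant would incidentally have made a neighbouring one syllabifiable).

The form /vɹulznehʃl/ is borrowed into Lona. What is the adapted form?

Substitution: /v/ → /j/, giving /jɹulznehʃl/.
Syllabifying with onset maximization leaves /j/, /z/, /ʃ/, /l/ stranded (at most one coda consonant is licensed; onsets are limited to one consonant).
Inserting the epenthetic vowel yields /j/ → /ju/, /z/ → /ze/, /ʃ/ → /ʃe/, /l/ → /le/.

juɹulzenehʃele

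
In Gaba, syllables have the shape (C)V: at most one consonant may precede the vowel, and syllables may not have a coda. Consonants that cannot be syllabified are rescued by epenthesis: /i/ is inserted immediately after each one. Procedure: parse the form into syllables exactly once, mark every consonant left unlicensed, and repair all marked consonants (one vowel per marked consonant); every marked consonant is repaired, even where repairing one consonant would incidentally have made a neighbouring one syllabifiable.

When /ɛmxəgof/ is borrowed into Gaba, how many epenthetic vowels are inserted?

2

The unsyllabifiable consonants are /m/, /f/; each receives one epenthetic vowel.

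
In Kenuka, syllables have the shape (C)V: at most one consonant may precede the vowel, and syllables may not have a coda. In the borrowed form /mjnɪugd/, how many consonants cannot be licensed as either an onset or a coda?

4

The consonants /m/, /j/, /g/, /d/ cannot be parsed into a legal (C)V syllable (no codas are permitted; onsets are limited to one consonant).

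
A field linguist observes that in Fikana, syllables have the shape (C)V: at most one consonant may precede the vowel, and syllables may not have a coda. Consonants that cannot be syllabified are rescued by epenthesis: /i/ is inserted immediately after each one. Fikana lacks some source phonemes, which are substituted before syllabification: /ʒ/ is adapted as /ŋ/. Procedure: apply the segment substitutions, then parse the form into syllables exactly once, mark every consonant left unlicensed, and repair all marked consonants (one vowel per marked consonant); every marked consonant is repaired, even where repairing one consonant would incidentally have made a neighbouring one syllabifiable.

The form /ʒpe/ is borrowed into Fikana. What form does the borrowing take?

Substitution: /ʒ/ → /ŋ/, giving /ŋpe/.
Under (C)V, the unsyllabifiable consonants are /ŋ/ (no codas are permitted; onsets are limited to one consonant).
Inserting the epenthetic vowel yields /ŋ/ → /ŋi/.

ŋipe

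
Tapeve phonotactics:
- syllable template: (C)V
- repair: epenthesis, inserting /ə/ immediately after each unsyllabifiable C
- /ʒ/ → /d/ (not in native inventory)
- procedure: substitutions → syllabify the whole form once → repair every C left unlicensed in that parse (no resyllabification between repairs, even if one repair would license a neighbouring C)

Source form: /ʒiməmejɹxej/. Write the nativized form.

Substitution: /ʒ/ → /d/, giving /diməmejɹxej/.
Under (C)V, the unsyllabifiable consonants are /j/, /ɹ/, /j/ (no codas are permitted; onsets are limited to one consonant).
Epenthesis after each stranded consonant: /j/ → /jə/, /ɹ/ → /ɹə/, /j/ → /jə/.

diməmejəɹəxejə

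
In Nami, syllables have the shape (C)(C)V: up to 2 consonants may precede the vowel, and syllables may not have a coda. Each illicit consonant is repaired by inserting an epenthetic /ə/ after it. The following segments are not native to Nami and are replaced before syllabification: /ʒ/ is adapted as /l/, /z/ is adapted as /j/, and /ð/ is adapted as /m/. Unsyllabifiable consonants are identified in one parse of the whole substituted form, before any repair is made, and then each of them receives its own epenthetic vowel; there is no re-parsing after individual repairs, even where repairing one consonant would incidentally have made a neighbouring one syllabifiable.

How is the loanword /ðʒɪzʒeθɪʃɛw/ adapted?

Substitution: /ð/ → /m/, /ʒ/ → /l/, /z/ → /j/, giving /mlɪjleθɪʃɛw/.
Under (C)(C)V, the unsyllabifiable consonants are /w/ (no codas are permitted; onsets may contain at most 2 consonants).
Inserting the epenthetic vowel yields /w/ → /wə/.

mlɪjleθɪʃɛwə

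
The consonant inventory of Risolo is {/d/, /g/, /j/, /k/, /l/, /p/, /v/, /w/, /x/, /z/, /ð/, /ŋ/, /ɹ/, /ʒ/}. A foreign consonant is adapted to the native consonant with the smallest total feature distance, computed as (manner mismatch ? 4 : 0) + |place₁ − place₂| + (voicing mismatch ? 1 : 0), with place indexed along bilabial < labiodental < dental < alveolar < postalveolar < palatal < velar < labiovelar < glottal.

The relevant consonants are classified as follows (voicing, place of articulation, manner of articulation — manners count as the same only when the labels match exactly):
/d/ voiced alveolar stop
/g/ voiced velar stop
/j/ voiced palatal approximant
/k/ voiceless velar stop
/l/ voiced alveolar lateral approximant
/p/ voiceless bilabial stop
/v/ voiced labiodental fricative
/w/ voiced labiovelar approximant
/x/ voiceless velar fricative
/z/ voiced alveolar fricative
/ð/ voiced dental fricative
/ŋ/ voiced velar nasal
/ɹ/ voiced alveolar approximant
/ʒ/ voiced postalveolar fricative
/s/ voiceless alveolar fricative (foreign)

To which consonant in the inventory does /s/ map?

/z/ is closest: same manner (fricative), place distance 0 (alveolar→alveolar), voicing differs (+1); total 1. Next closest is /ð/ at distance 2.

z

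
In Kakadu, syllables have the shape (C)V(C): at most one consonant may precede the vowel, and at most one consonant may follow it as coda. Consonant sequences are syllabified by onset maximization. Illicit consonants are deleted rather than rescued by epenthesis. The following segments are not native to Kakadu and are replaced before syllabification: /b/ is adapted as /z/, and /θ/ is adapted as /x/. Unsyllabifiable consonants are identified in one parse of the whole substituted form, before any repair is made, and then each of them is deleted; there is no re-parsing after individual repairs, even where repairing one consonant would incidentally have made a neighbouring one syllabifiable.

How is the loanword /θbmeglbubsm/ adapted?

Substitution: /θ/ → /x/, /b/ → /z/, giving /xzmeglzuzsm/.
Syllabifying with onset maximization leaves /x/, /z/, /l/, /s/, /m/ stranded (at most one coda consonant is licensed; onsets are limited to one consonant).
Deleting the stranded consonants removes /x/, /z/, /l/, /s/, /m/.

megzuz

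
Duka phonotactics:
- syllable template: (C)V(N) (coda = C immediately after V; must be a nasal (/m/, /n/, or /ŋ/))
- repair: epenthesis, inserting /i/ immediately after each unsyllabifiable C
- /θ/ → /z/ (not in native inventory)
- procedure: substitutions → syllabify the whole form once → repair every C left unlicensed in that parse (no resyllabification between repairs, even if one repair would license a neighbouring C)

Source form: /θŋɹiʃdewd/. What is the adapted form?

ziŋiɹiʃidewidi

Substitution: /θ/ → /z/, giving /zŋɹiʃdewd/.
Syllabifying with onset maximization leaves /z/, /ŋ/, /ʃ/, /w/, /d/ stranded (only a nasal (/m/, /n/, or /ŋ/) is licensed in coda position; onsets are limited to one consonant).
Epenthesis after each stranded consonant: /z/ → /zi/, /ŋ/ → /ŋi/, /ʃ/ → /ʃi/, /w/ → /wi/, /d/ → /di/.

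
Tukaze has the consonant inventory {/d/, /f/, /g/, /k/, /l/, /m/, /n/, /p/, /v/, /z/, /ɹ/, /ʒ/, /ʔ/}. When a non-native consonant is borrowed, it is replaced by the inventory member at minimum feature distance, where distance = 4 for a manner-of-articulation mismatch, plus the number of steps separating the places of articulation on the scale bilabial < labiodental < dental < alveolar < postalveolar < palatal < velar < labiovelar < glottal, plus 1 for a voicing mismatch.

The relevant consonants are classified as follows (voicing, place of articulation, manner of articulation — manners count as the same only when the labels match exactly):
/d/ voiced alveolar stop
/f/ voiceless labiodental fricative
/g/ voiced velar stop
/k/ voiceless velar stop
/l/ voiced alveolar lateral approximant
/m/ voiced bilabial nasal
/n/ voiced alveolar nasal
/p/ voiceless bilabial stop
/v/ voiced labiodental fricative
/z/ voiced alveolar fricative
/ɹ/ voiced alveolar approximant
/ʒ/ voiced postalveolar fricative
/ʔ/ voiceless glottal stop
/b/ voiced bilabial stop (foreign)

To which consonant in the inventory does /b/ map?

p

/p/ is closest: same manner (stop), place distance 0 (bilabial→bilabial), voicing differs (+1); total 1. Next closest is /d/ at distance 3.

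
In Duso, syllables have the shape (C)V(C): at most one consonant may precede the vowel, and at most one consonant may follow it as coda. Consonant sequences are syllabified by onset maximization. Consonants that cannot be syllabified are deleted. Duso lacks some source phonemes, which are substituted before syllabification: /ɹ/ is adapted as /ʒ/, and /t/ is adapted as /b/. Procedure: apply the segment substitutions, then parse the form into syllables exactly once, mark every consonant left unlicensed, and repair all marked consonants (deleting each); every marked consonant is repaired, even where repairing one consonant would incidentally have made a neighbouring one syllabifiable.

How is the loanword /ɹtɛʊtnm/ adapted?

bɛʊb

Substitution: /ɹ/ → /ʒ/, /t/ → /b/, giving /ʒbɛʊbnm/.
Under (C)V(C), the unsyllabifiable consonants are /ʒ/, /n/, /m/ (at most one coda consonant is licensed; onsets are limited to one consonant).
Each unlicensed consonant is deleted: /ʒ/, /n/, /m/.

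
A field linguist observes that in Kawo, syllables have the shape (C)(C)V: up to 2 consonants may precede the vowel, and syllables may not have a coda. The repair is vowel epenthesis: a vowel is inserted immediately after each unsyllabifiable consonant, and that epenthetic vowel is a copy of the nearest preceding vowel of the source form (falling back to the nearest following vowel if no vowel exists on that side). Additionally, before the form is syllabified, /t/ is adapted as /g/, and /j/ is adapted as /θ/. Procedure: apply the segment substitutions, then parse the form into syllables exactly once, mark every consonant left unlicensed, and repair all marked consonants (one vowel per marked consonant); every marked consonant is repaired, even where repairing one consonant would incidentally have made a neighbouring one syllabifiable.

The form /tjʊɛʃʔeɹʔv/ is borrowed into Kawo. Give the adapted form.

Substitution: /t/ → /g/, /j/ → /θ/, giving /gθʊɛʃʔeɹʔv/.
Syllabifying with onset maximization leaves /ɹ/, /ʔ/, /v/ stranded (no codas are permitted; onsets may contain at most 2 consonants).
Epenthesis after each stranded consonant: /ɹ/ → /ɹe/, /ʔ/ → /ʔe/, /v/ → /ve/.

gθʊɛʃʔeɹeʔeve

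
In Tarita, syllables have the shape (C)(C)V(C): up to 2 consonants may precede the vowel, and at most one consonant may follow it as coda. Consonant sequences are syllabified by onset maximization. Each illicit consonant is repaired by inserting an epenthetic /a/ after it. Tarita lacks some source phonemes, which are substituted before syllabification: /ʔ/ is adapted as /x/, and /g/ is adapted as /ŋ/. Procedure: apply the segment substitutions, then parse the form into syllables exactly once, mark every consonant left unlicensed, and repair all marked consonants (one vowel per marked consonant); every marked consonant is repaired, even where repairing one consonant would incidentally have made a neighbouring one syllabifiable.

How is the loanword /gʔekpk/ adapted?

Substitution: /g/ → /ŋ/, /ʔ/ → /x/, giving /ŋxekpk/.
Under (C)(C)V(C), the unsyllabifiable consonants are /p/, /k/ (at most one coda consonant is licensed; onsets may contain at most 2 consonants).
Inserting the epenthetic vowel yields /p/ → /pa/, /k/ → /ka/.

ŋxekpaka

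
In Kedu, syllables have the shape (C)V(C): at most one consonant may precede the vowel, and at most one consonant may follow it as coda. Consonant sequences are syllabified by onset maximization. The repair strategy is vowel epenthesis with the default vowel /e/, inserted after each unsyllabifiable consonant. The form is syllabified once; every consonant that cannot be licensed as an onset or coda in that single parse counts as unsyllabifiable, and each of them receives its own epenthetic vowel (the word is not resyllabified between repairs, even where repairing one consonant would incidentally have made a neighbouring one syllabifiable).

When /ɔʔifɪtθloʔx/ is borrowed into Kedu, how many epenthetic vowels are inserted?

The unsyllabifiable consonants are /θ/, /x/; each receives one epenthetic vowel.

2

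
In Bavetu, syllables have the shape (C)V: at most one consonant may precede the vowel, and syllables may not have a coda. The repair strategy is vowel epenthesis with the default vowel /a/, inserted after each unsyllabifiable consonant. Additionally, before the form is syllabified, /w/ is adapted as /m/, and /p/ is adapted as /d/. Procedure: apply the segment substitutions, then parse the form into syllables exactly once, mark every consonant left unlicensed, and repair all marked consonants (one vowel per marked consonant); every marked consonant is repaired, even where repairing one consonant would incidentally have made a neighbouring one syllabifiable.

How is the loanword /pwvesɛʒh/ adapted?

Substitution: /p/ → /d/, /w/ → /m/, giving /dmvesɛʒh/.
Under (C)V, the unsyllabifiable consonants are /d/, /m/, /ʒ/, /h/ (no codas are permitted; onsets are limited to one consonant).
Epenthesis after each stranded consonant: /d/ → /da/, /m/ → /ma/, /ʒ/ → /ʒa/, /h/ → /ha/.

damavesɛʒaha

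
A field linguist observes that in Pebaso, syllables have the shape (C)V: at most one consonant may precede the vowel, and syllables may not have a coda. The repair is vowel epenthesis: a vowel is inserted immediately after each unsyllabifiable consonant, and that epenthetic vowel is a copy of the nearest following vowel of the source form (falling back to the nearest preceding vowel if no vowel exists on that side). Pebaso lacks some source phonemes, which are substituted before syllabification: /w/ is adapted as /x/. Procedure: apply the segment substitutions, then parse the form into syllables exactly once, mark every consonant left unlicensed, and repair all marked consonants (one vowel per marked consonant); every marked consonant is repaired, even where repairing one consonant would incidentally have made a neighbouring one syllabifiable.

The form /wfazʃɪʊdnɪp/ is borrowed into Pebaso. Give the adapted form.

xafazɪʃɪʊdɪnɪpɪ

Substitution: /w/ → /x/, giving /xfazʃɪʊdnɪp/.
Syllabifying with onset maximization leaves /x/, /z/, /d/, /p/ stranded (no codas are permitted; onsets are limited to one consonant).
Inserting the epenthetic vowel yields /x/ → /xa/, /z/ → /zɪ/, /d/ → /dɪ/, /p/ → /pɪ/.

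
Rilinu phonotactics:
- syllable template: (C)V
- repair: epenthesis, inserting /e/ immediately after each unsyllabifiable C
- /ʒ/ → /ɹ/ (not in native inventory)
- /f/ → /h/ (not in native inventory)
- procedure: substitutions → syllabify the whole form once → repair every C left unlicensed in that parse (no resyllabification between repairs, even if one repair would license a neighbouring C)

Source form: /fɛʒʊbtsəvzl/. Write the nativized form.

Substitution: /f/ → /h/, /ʒ/ → /ɹ/, giving /hɛɹʊbtsəvzl/.
The consonants /b/, /t/, /v/, /z/, /l/ cannot be parsed into a legal (C)V syllable (no codas are permitted; onsets are limited to one consonant).
Inserting the epenthetic vowel yields /b/ → /be/, /t/ → /te/, /v/ → /ve/, /z/ → /ze/, /l/ → /le/.

hɛɹʊbetesəvezele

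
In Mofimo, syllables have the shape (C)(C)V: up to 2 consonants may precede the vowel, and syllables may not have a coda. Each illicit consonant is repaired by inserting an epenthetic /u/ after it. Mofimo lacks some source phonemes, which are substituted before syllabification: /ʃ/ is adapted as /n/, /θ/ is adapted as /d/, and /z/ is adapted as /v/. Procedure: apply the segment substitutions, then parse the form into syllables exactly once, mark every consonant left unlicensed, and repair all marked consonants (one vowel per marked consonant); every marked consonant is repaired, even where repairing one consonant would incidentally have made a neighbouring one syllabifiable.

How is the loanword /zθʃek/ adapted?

vudneku

Substitution: /z/ → /v/, /θ/ → /d/, /ʃ/ → /n/, giving /vdnek/.
Under (C)(C)V, the unsyllabifiable consonants are /v/, /k/ (no codas are permitted; onsets may contain at most 2 consonants).
Epenthesis after each stranded consonant: /v/ → /vu/, /k/ → /ku/.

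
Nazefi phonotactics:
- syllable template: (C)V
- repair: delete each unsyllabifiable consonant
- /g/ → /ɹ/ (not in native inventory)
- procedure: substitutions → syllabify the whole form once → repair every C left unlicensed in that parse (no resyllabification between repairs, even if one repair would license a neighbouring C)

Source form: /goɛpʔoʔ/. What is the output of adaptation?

Substitution: /g/ → /ɹ/, giving /ɹoɛpʔoʔ/.
Under (C)V, the unsyllabifiable consonants are /p/, /ʔ/ (no codas are permitted; onsets are limited to one consonant).
Deletion applies to /p/, /ʔ/.

ɹoɛʔo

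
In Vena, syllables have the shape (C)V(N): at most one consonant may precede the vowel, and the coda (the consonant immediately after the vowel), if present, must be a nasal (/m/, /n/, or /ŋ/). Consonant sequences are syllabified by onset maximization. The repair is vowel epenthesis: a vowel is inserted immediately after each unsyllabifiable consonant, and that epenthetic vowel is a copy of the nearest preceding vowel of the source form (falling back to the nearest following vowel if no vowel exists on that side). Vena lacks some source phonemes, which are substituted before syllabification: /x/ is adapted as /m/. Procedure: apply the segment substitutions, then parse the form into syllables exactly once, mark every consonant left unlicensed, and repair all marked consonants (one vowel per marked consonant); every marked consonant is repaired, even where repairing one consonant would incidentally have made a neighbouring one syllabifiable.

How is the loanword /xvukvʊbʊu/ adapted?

muvukuvʊbʊu

Substitution: /x/ → /m/, giving /mvukvʊbʊu/.
The consonants /m/, /k/ cannot be parsed into a legal (C)V(N) syllable (only a nasal (/m/, /n/, or /ŋ/) is licensed in coda position; onsets are limited to one consonant).
Epenthesis after each stranded consonant: /m/ → /mu/, /k/ → /ku/.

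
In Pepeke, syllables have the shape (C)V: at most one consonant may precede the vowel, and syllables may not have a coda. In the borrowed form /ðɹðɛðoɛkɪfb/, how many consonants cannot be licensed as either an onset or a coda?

Syllabifying with onset maximization leaves /ð/, /ɹ/, /f/, /b/ stranded (no codas are permitted; onsets are limited to one consonant).

4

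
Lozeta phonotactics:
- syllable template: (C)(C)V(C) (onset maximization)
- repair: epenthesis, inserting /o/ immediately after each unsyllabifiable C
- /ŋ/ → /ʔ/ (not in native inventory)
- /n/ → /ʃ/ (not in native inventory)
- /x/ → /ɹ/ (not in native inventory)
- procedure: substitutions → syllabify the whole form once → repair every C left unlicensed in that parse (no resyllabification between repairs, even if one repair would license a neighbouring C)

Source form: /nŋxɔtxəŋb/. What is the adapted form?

ʃoʔɹɔtɹəʔbo

Substitution: /n/ → /ʃ/, /ŋ/ → /ʔ/, /x/ → /ɹ/, giving /ʃʔɹɔtɹəʔb/.
Syllabifying with onset maximization leaves /ʃ/, /b/ stranded (at most one coda consonant is licensed; onsets may contain at most 2 consonants).
Each unlicensed consonant becomes the onset of a new syllable: /ʃ/ → /ʃo/, /b/ → /bo/.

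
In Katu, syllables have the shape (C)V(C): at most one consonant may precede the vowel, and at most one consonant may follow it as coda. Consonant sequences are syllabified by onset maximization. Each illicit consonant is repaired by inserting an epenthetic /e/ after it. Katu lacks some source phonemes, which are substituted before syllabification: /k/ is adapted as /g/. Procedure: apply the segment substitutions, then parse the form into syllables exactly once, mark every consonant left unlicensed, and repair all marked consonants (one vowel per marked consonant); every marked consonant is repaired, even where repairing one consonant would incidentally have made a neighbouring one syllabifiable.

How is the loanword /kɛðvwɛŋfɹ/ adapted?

Substitution: /k/ → /g/, giving /gɛðvwɛŋfɹ/.
Under (C)V(C), the unsyllabifiable consonants are /v/, /f/, /ɹ/ (at most one coda consonant is licensed; onsets are limited to one consonant).
Inserting the epenthetic vowel yields /v/ → /ve/, /f/ → /fe/, /ɹ/ → /ɹe/.

gɛðvewɛŋfeɹe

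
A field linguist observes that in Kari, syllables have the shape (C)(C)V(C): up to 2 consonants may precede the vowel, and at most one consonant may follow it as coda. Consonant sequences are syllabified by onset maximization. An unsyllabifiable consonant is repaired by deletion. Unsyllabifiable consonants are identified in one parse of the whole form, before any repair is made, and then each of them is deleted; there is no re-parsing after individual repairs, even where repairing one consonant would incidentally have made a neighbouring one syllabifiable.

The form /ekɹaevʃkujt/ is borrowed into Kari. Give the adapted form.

The consonants /t/ cannot be parsed into a legal (C)(C)V(C) syllable (at most one coda consonant is licensed; onsets may contain at most 2 consonants).
Deleting the stranded consonants removes /t/.

ekɹaevʃkuj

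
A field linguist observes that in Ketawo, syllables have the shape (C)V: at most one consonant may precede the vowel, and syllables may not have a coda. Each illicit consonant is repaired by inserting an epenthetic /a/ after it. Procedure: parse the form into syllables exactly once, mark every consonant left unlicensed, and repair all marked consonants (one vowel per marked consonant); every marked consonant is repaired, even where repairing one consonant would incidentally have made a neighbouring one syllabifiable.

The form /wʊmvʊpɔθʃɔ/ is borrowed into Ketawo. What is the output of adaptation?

The consonants /m/, /θ/ cannot be parsed into a legal (C)V syllable (no codas are permitted; onsets are limited to one consonant).
Epenthesis after each stranded consonant: /m/ → /ma/, /θ/ → /θa/.

wʊmavʊpɔθaʃɔ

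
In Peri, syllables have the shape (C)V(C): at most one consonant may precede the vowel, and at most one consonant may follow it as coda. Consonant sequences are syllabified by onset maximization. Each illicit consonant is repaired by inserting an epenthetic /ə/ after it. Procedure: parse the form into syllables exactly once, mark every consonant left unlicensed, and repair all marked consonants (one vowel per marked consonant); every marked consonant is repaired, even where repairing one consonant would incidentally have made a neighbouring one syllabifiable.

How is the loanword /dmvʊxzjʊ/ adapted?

Syllabifying with onset maximization leaves /d/, /m/, /z/ stranded (at most one coda consonant is licensed; onsets are limited to one consonant).
Each unlicensed consonant becomes the onset of a new syllable: /d/ → /də/, /m/ → /mə/, /z/ → /zə/.

dəməvʊxzəjʊ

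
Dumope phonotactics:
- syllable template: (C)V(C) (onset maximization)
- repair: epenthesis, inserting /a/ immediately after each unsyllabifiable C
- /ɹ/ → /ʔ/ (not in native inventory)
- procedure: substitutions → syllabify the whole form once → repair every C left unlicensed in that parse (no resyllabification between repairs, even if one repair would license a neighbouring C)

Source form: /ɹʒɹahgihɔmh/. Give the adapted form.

Substitution: /ɹ/ → /ʔ/, giving /ʔʒʔahgihɔmh/.
Under (C)V(C), the unsyllabifiable consonants are /ʔ/, /ʒ/, /h/ (at most one coda consonant is licensed; onsets are limited to one consonant).
Each unlicensed consonant becomes the onset of a new syllable: /ʔ/ → /ʔa/, /ʒ/ → /ʒa/, /h/ → /ha/.

ʔaʒaʔahgihɔmha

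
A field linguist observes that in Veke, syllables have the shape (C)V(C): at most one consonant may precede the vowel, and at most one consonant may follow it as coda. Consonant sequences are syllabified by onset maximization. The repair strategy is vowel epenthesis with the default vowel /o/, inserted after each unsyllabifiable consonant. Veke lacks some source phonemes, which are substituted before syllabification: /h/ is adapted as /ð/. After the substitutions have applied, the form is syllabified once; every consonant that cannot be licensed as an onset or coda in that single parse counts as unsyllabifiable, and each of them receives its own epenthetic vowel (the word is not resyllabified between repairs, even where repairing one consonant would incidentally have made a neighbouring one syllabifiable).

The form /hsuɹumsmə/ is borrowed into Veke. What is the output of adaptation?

ðosuɹumsomə

Substitution: /h/ → /ð/, giving /ðsuɹumsmə/.
The consonants /ð/, /s/ cannot be parsed into a legal (C)V(C) syllable (at most one coda consonant is licensed; onsets are limited to one consonant).
Epenthesis after each stranded consonant: /ð/ → /ðo/, /s/ → /so/.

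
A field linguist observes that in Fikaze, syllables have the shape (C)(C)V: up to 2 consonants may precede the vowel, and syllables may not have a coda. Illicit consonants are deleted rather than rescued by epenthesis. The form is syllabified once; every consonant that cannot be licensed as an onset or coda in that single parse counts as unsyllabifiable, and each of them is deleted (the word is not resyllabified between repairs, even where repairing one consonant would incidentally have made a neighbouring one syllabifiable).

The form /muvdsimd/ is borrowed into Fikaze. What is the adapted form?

mudsi

Under (C)(C)V, the unsyllabifiable consonants are /v/, /m/, /d/ (no codas are permitted; onsets may contain at most 2 consonants).
Deletion applies to /v/, /m/, /d/.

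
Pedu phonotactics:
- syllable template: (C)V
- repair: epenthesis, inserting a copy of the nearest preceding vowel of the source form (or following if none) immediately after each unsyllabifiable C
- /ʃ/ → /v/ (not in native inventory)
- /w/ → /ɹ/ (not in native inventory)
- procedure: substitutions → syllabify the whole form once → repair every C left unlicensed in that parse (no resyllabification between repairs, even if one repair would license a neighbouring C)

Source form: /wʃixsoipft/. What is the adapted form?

ɹivixisoipifiti

Substitution: /w/ → /ɹ/, /ʃ/ → /v/, giving /ɹvixsoipft/.
Under (C)V, the unsyllabifiable consonants are /ɹ/, /x/, /p/, /f/, /t/ (no codas are permitted; onsets are limited to one consonant).
Epenthesis after each stranded consonant: /ɹ/ → /ɹi/, /x/ → /xi/, /p/ → /pi/, /f/ → /fi/, /t/ → /ti/.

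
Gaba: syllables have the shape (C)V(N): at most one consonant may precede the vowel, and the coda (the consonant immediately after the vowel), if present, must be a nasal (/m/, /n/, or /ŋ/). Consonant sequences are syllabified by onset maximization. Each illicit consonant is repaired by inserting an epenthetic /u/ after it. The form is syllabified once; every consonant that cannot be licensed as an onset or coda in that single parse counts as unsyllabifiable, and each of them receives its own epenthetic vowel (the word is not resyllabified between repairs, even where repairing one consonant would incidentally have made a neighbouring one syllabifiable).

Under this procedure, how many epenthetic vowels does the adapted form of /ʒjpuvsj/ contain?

5

The unsyllabifiable consonants are /ʒ/, /j/, /v/, /s/, /j/; each receives one epenthetic vowel.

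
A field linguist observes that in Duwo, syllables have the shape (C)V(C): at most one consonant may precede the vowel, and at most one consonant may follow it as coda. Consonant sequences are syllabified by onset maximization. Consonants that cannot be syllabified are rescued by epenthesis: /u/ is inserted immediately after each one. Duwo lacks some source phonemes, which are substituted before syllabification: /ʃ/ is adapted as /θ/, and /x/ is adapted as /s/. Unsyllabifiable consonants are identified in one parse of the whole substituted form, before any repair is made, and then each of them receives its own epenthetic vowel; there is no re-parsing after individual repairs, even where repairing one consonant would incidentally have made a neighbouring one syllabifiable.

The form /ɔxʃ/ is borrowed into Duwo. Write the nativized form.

Substitution: /x/ → /s/, /ʃ/ → /θ/, giving /ɔsθ/.
The consonants /θ/ cannot be parsed into a legal (C)V(C) syllable (at most one coda consonant is licensed; onsets are limited to one consonant).
Epenthesis after each stranded consonant: /θ/ → /θu/.

ɔsθu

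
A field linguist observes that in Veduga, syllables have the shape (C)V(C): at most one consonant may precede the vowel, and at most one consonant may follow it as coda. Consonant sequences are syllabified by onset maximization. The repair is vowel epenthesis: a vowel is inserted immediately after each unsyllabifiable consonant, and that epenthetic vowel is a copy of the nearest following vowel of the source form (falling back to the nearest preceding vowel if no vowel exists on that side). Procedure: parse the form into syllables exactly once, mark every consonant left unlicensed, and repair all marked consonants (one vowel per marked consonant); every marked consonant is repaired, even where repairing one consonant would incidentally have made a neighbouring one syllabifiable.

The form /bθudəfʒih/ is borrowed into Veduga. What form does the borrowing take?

The consonants /b/ cannot be parsed into a legal (C)V(C) syllable (at most one coda consonant is licensed; onsets are limited to one consonant).
Epenthesis after each stranded consonant: /b/ → /bu/.

buθudəfʒih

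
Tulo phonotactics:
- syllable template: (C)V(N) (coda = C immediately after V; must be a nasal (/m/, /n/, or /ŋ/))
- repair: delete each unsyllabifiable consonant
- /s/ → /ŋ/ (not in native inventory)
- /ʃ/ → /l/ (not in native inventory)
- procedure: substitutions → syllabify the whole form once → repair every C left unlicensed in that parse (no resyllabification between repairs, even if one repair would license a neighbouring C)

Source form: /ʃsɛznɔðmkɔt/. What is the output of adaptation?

Substitution: /ʃ/ → /l/, /s/ → /ŋ/, giving /lŋɛznɔðmkɔt/.
The consonants /l/, /z/, /ð/, /m/, /t/ cannot be parsed into a legal (C)V(N) syllable (only a nasal (/m/, /n/, or /ŋ/) is licensed in coda position; onsets are limited to one consonant).
Each unlicensed consonant is deleted: /l/, /z/, /ð/, /m/, /t/.

ŋɛnɔkɔ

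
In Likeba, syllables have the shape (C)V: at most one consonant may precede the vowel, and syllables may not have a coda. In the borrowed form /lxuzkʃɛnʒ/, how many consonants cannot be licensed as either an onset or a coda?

5

The consonants /l/, /z/, /k/, /n/, /ʒ/ cannot be parsed into a legal (C)V syllable (no codas are permitted; onsets are limited to one consonant).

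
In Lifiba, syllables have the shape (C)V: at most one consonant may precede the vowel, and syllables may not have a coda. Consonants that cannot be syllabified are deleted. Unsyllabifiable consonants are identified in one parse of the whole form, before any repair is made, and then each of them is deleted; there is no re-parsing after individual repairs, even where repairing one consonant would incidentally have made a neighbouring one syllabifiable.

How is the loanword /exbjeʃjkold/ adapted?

The consonants /x/, /b/, /ʃ/, /j/, /l/, /d/ cannot be parsed into a legal (C)V syllable (no codas are permitted; onsets are limited to one consonant).
Deleting the stranded consonants removes /x/, /b/, /ʃ/, /j/, /l/, /d/.

ejeko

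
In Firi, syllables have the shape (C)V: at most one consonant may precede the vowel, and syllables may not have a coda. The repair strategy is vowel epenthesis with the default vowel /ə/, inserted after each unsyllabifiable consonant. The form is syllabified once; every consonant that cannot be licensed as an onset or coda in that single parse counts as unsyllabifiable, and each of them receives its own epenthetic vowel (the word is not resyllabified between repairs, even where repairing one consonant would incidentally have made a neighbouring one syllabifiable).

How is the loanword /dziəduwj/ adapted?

Syllabifying with onset maximization leaves /d/, /w/, /j/ stranded (no codas are permitted; onsets are limited to one consonant).
Epenthesis after each stranded consonant: /d/ → /də/, /w/ → /wə/, /j/ → /jə/.

dəziəduwəjə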